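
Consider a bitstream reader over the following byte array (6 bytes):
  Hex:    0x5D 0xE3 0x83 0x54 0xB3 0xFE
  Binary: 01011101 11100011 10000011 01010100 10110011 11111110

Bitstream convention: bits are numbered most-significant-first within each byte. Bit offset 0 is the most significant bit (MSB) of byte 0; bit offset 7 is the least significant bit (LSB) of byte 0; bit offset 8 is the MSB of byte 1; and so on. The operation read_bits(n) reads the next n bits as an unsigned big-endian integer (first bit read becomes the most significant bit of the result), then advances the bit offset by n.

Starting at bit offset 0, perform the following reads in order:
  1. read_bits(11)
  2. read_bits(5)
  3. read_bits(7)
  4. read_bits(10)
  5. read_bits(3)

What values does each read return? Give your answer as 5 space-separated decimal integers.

Read 1: bits[0:11] width=11 -> value=751 (bin 01011101111); offset now 11 = byte 1 bit 3; 37 bits remain
Read 2: bits[11:16] width=5 -> value=3 (bin 00011); offset now 16 = byte 2 bit 0; 32 bits remain
Read 3: bits[16:23] width=7 -> value=65 (bin 1000001); offset now 23 = byte 2 bit 7; 25 bits remain
Read 4: bits[23:33] width=10 -> value=681 (bin 1010101001); offset now 33 = byte 4 bit 1; 15 bits remain
Read 5: bits[33:36] width=3 -> value=3 (bin 011); offset now 36 = byte 4 bit 4; 12 bits remain

Answer: 751 3 65 681 3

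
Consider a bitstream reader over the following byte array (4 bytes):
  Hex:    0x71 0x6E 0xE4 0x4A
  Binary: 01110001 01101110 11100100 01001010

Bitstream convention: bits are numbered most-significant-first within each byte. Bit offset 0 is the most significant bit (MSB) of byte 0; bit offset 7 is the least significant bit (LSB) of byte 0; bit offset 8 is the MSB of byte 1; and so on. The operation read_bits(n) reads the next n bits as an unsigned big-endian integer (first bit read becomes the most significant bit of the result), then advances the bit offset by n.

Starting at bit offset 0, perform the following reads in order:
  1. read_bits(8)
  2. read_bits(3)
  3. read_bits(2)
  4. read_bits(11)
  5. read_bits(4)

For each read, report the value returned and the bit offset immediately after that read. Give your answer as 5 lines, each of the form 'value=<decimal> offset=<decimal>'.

Read 1: bits[0:8] width=8 -> value=113 (bin 01110001); offset now 8 = byte 1 bit 0; 24 bits remain
Read 2: bits[8:11] width=3 -> value=3 (bin 011); offset now 11 = byte 1 bit 3; 21 bits remain
Read 3: bits[11:13] width=2 -> value=1 (bin 01); offset now 13 = byte 1 bit 5; 19 bits remain
Read 4: bits[13:24] width=11 -> value=1764 (bin 11011100100); offset now 24 = byte 3 bit 0; 8 bits remain
Read 5: bits[24:28] width=4 -> value=4 (bin 0100); offset now 28 = byte 3 bit 4; 4 bits remain

Answer: value=113 offset=8
value=3 offset=11
value=1 offset=13
value=1764 offset=24
value=4 offset=28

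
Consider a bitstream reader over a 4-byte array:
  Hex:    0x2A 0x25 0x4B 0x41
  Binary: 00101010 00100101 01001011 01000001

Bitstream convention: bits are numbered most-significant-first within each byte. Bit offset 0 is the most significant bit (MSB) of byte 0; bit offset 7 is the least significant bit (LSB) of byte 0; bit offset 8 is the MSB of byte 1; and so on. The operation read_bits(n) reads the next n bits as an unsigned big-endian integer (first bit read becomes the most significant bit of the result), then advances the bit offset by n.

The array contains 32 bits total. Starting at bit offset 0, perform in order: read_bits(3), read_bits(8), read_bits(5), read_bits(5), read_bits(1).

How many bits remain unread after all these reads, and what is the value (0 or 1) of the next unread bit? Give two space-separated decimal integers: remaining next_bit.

Answer: 10 1

Derivation:
Read 1: bits[0:3] width=3 -> value=1 (bin 001); offset now 3 = byte 0 bit 3; 29 bits remain
Read 2: bits[3:11] width=8 -> value=81 (bin 01010001); offset now 11 = byte 1 bit 3; 21 bits remain
Read 3: bits[11:16] width=5 -> value=5 (bin 00101); offset now 16 = byte 2 bit 0; 16 bits remain
Read 4: bits[16:21] width=5 -> value=9 (bin 01001); offset now 21 = byte 2 bit 5; 11 bits remain
Read 5: bits[21:22] width=1 -> value=0 (bin 0); offset now 22 = byte 2 bit 6; 10 bits remain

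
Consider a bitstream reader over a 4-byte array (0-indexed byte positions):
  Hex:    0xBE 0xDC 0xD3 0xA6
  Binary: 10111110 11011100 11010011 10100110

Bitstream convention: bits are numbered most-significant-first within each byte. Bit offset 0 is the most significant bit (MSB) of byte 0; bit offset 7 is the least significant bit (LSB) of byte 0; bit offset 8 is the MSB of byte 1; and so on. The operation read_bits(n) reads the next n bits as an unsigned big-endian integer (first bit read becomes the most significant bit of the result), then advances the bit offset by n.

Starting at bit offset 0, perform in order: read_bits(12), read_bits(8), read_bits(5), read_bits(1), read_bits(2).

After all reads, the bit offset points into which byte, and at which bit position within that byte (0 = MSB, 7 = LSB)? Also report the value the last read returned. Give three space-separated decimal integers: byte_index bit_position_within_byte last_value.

Answer: 3 4 2

Derivation:
Read 1: bits[0:12] width=12 -> value=3053 (bin 101111101101); offset now 12 = byte 1 bit 4; 20 bits remain
Read 2: bits[12:20] width=8 -> value=205 (bin 11001101); offset now 20 = byte 2 bit 4; 12 bits remain
Read 3: bits[20:25] width=5 -> value=7 (bin 00111); offset now 25 = byte 3 bit 1; 7 bits remain
Read 4: bits[25:26] width=1 -> value=0 (bin 0); offset now 26 = byte 3 bit 2; 6 bits remain
Read 5: bits[26:28] width=2 -> value=2 (bin 10); offset now 28 = byte 3 bit 4; 4 bits remain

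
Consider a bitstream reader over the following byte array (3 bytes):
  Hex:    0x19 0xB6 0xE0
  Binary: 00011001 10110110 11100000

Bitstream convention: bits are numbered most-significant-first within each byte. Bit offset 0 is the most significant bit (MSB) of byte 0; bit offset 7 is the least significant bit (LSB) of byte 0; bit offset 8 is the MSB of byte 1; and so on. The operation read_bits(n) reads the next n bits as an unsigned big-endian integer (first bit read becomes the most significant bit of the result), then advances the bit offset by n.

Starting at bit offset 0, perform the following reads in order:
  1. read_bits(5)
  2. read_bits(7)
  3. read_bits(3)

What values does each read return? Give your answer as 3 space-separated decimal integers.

Read 1: bits[0:5] width=5 -> value=3 (bin 00011); offset now 5 = byte 0 bit 5; 19 bits remain
Read 2: bits[5:12] width=7 -> value=27 (bin 0011011); offset now 12 = byte 1 bit 4; 12 bits remain
Read 3: bits[12:15] width=3 -> value=3 (bin 011); offset now 15 = byte 1 bit 7; 9 bits remain

Answer: 3 27 3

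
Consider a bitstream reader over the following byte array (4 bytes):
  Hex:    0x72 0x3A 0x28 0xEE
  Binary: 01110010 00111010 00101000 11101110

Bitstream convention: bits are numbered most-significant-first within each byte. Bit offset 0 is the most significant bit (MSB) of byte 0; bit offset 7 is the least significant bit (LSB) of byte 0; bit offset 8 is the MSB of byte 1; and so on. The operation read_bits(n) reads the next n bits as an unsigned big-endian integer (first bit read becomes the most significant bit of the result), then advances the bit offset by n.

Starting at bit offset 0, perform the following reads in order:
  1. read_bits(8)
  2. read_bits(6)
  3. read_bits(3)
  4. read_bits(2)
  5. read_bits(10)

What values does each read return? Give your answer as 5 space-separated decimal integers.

Answer: 114 14 4 1 285

Derivation:
Read 1: bits[0:8] width=8 -> value=114 (bin 01110010); offset now 8 = byte 1 bit 0; 24 bits remain
Read 2: bits[8:14] width=6 -> value=14 (bin 001110); offset now 14 = byte 1 bit 6; 18 bits remain
Read 3: bits[14:17] width=3 -> value=4 (bin 100); offset now 17 = byte 2 bit 1; 15 bits remain
Read 4: bits[17:19] width=2 -> value=1 (bin 01); offset now 19 = byte 2 bit 3; 13 bits remain
Read 5: bits[19:29] width=10 -> value=285 (bin 0100011101); offset now 29 = byte 3 bit 5; 3 bits remain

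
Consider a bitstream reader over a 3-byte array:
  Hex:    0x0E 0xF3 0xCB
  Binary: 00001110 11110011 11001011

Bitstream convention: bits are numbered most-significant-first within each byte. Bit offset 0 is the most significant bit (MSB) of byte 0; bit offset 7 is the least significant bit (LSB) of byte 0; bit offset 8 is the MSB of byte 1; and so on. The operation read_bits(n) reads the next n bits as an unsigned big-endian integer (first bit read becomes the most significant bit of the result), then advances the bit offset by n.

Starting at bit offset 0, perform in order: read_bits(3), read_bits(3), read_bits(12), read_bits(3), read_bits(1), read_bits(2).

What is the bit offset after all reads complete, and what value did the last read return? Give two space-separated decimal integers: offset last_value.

Answer: 24 3

Derivation:
Read 1: bits[0:3] width=3 -> value=0 (bin 000); offset now 3 = byte 0 bit 3; 21 bits remain
Read 2: bits[3:6] width=3 -> value=3 (bin 011); offset now 6 = byte 0 bit 6; 18 bits remain
Read 3: bits[6:18] width=12 -> value=3023 (bin 101111001111); offset now 18 = byte 2 bit 2; 6 bits remain
Read 4: bits[18:21] width=3 -> value=1 (bin 001); offset now 21 = byte 2 bit 5; 3 bits remain
Read 5: bits[21:22] width=1 -> value=0 (bin 0); offset now 22 = byte 2 bit 6; 2 bits remain
Read 6: bits[22:24] width=2 -> value=3 (bin 11); offset now 24 = byte 3 bit 0; 0 bits remain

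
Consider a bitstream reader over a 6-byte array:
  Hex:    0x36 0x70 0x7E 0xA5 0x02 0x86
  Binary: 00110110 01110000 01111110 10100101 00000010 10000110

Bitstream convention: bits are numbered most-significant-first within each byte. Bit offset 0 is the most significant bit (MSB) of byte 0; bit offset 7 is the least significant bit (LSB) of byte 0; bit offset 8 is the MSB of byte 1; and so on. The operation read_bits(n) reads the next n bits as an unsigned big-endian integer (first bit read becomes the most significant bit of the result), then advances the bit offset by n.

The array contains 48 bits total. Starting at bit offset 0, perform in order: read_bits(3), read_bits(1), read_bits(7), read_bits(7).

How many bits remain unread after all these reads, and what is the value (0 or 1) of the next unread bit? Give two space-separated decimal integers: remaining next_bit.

Answer: 30 1

Derivation:
Read 1: bits[0:3] width=3 -> value=1 (bin 001); offset now 3 = byte 0 bit 3; 45 bits remain
Read 2: bits[3:4] width=1 -> value=1 (bin 1); offset now 4 = byte 0 bit 4; 44 bits remain
Read 3: bits[4:11] width=7 -> value=51 (bin 0110011); offset now 11 = byte 1 bit 3; 37 bits remain
Read 4: bits[11:18] width=7 -> value=65 (bin 1000001); offset now 18 = byte 2 bit 2; 30 bits remain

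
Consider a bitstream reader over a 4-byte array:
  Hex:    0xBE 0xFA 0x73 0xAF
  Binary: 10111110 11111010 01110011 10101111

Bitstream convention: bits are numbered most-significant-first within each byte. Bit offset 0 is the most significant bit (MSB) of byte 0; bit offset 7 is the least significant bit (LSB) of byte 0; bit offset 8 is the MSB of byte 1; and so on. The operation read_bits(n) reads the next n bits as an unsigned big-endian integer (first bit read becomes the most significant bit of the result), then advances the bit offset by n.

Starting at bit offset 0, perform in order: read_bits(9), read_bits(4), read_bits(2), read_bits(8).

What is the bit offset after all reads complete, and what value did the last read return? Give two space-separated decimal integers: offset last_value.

Read 1: bits[0:9] width=9 -> value=381 (bin 101111101); offset now 9 = byte 1 bit 1; 23 bits remain
Read 2: bits[9:13] width=4 -> value=15 (bin 1111); offset now 13 = byte 1 bit 5; 19 bits remain
Read 3: bits[13:15] width=2 -> value=1 (bin 01); offset now 15 = byte 1 bit 7; 17 bits remain
Read 4: bits[15:23] width=8 -> value=57 (bin 00111001); offset now 23 = byte 2 bit 7; 9 bits remain

Answer: 23 57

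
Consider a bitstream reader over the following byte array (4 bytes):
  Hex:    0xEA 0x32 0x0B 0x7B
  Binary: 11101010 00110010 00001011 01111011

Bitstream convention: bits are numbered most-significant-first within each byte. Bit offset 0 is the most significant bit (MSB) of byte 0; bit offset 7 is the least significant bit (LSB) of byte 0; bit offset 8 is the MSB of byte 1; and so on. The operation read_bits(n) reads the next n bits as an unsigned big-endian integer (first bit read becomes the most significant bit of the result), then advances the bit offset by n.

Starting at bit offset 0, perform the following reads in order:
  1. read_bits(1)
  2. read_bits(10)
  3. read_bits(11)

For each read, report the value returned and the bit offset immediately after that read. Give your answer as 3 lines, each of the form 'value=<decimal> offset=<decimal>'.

Read 1: bits[0:1] width=1 -> value=1 (bin 1); offset now 1 = byte 0 bit 1; 31 bits remain
Read 2: bits[1:11] width=10 -> value=849 (bin 1101010001); offset now 11 = byte 1 bit 3; 21 bits remain
Read 3: bits[11:22] width=11 -> value=1154 (bin 10010000010); offset now 22 = byte 2 bit 6; 10 bits remain

Answer: value=1 offset=1
value=849 offset=11
value=1154 offset=22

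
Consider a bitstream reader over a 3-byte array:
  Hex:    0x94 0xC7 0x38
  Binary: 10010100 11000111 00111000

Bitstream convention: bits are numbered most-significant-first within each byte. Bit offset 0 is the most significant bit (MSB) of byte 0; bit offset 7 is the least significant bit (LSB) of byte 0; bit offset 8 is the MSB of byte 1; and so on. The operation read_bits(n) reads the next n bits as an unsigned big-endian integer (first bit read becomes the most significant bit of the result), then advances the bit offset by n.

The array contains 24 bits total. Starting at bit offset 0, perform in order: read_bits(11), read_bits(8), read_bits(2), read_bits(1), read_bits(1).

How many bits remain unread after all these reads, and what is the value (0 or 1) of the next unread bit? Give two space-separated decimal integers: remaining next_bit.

Answer: 1 0

Derivation:
Read 1: bits[0:11] width=11 -> value=1190 (bin 10010100110); offset now 11 = byte 1 bit 3; 13 bits remain
Read 2: bits[11:19] width=8 -> value=57 (bin 00111001); offset now 19 = byte 2 bit 3; 5 bits remain
Read 3: bits[19:21] width=2 -> value=3 (bin 11); offset now 21 = byte 2 bit 5; 3 bits remain
Read 4: bits[21:22] width=1 -> value=0 (bin 0); offset now 22 = byte 2 bit 6; 2 bits remain
Read 5: bits[22:23] width=1 -> value=0 (bin 0); offset now 23 = byte 2 bit 7; 1 bits remain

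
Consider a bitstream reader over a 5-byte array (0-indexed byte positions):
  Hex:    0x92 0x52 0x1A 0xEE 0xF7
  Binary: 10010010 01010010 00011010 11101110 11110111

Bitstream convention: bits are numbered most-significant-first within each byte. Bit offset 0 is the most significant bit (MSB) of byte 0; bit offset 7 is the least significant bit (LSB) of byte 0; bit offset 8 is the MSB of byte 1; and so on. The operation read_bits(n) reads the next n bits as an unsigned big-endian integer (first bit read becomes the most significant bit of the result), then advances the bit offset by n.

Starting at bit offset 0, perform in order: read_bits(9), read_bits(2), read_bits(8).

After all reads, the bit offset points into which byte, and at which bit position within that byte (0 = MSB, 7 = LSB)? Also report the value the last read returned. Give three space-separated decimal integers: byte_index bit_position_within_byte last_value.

Read 1: bits[0:9] width=9 -> value=292 (bin 100100100); offset now 9 = byte 1 bit 1; 31 bits remain
Read 2: bits[9:11] width=2 -> value=2 (bin 10); offset now 11 = byte 1 bit 3; 29 bits remain
Read 3: bits[11:19] width=8 -> value=144 (bin 10010000); offset now 19 = byte 2 bit 3; 21 bits remain

Answer: 2 3 144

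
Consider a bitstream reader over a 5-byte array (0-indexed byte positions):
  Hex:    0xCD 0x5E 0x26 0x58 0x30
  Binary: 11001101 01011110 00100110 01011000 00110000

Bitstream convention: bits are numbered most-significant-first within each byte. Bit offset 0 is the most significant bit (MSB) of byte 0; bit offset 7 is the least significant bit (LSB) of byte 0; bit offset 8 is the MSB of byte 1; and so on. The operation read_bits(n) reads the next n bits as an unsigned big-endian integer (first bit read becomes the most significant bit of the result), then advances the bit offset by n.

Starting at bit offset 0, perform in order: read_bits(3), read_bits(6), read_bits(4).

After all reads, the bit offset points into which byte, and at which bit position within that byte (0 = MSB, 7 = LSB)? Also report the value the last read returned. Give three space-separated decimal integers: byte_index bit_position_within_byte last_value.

Read 1: bits[0:3] width=3 -> value=6 (bin 110); offset now 3 = byte 0 bit 3; 37 bits remain
Read 2: bits[3:9] width=6 -> value=26 (bin 011010); offset now 9 = byte 1 bit 1; 31 bits remain
Read 3: bits[9:13] width=4 -> value=11 (bin 1011); offset now 13 = byte 1 bit 5; 27 bits remain

Answer: 1 5 11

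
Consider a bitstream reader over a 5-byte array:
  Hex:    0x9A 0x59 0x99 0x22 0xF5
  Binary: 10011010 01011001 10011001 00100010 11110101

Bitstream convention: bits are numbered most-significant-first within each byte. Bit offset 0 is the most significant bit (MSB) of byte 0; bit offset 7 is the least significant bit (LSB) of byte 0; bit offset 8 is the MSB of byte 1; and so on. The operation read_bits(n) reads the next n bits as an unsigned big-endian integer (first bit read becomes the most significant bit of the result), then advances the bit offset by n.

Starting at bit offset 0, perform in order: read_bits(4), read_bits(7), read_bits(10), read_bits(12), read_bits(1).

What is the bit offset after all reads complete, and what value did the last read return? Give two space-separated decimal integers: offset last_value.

Read 1: bits[0:4] width=4 -> value=9 (bin 1001); offset now 4 = byte 0 bit 4; 36 bits remain
Read 2: bits[4:11] width=7 -> value=82 (bin 1010010); offset now 11 = byte 1 bit 3; 29 bits remain
Read 3: bits[11:21] width=10 -> value=819 (bin 1100110011); offset now 21 = byte 2 bit 5; 19 bits remain
Read 4: bits[21:33] width=12 -> value=581 (bin 001001000101); offset now 33 = byte 4 bit 1; 7 bits remain
Read 5: bits[33:34] width=1 -> value=1 (bin 1); offset now 34 = byte 4 bit 2; 6 bits remain

Answer: 34 1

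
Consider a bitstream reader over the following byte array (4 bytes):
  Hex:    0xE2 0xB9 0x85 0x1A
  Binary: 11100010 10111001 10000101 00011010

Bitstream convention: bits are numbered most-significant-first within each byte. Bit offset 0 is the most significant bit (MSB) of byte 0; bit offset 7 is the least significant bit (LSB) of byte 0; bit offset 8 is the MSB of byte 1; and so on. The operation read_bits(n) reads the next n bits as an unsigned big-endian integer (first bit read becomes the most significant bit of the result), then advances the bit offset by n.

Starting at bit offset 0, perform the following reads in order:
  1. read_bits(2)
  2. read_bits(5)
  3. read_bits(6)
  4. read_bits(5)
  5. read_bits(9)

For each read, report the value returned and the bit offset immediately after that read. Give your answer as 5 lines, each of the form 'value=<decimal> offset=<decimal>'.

Read 1: bits[0:2] width=2 -> value=3 (bin 11); offset now 2 = byte 0 bit 2; 30 bits remain
Read 2: bits[2:7] width=5 -> value=17 (bin 10001); offset now 7 = byte 0 bit 7; 25 bits remain
Read 3: bits[7:13] width=6 -> value=23 (bin 010111); offset now 13 = byte 1 bit 5; 19 bits remain
Read 4: bits[13:18] width=5 -> value=6 (bin 00110); offset now 18 = byte 2 bit 2; 14 bits remain
Read 5: bits[18:27] width=9 -> value=40 (bin 000101000); offset now 27 = byte 3 bit 3; 5 bits remain

Answer: value=3 offset=2
value=17 offset=7
value=23 offset=13
value=6 offset=18
value=40 offset=27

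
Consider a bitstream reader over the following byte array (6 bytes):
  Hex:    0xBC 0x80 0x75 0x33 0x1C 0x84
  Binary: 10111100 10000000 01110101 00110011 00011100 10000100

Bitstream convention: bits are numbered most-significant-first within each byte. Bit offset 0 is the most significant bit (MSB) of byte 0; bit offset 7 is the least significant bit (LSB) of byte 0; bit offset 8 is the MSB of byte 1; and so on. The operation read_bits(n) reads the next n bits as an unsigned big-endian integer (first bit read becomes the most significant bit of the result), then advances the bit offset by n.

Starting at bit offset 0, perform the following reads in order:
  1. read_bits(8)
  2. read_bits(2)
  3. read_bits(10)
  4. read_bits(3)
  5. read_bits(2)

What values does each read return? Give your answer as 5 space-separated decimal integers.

Read 1: bits[0:8] width=8 -> value=188 (bin 10111100); offset now 8 = byte 1 bit 0; 40 bits remain
Read 2: bits[8:10] width=2 -> value=2 (bin 10); offset now 10 = byte 1 bit 2; 38 bits remain
Read 3: bits[10:20] width=10 -> value=7 (bin 0000000111); offset now 20 = byte 2 bit 4; 28 bits remain
Read 4: bits[20:23] width=3 -> value=2 (bin 010); offset now 23 = byte 2 bit 7; 25 bits remain
Read 5: bits[23:25] width=2 -> value=2 (bin 10); offset now 25 = byte 3 bit 1; 23 bits remain

Answer: 188 2 7 2 2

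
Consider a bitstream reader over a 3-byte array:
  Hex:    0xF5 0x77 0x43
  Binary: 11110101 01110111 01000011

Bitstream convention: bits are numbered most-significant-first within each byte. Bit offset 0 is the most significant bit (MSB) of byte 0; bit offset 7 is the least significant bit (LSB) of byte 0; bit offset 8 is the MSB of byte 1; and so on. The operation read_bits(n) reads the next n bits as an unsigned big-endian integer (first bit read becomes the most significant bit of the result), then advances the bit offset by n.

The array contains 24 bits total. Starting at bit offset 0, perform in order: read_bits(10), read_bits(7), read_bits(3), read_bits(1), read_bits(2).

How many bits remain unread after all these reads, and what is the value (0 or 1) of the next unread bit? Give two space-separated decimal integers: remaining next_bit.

Answer: 1 1

Derivation:
Read 1: bits[0:10] width=10 -> value=981 (bin 1111010101); offset now 10 = byte 1 bit 2; 14 bits remain
Read 2: bits[10:17] width=7 -> value=110 (bin 1101110); offset now 17 = byte 2 bit 1; 7 bits remain
Read 3: bits[17:20] width=3 -> value=4 (bin 100); offset now 20 = byte 2 bit 4; 4 bits remain
Read 4: bits[20:21] width=1 -> value=0 (bin 0); offset now 21 = byte 2 bit 5; 3 bits remain
Read 5: bits[21:23] width=2 -> value=1 (bin 01); offset now 23 = byte 2 bit 7; 1 bits remain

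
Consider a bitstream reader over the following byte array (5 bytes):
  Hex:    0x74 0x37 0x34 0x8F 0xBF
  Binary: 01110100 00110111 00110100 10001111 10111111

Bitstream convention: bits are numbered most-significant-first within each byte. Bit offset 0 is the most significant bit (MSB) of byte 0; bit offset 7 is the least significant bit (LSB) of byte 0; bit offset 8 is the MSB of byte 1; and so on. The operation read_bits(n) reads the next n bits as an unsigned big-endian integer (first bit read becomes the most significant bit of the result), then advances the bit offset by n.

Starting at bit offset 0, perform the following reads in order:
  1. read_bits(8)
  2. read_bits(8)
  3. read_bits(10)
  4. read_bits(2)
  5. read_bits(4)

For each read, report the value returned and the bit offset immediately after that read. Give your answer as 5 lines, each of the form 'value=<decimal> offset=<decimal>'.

Read 1: bits[0:8] width=8 -> value=116 (bin 01110100); offset now 8 = byte 1 bit 0; 32 bits remain
Read 2: bits[8:16] width=8 -> value=55 (bin 00110111); offset now 16 = byte 2 bit 0; 24 bits remain
Read 3: bits[16:26] width=10 -> value=210 (bin 0011010010); offset now 26 = byte 3 bit 2; 14 bits remain
Read 4: bits[26:28] width=2 -> value=0 (bin 00); offset now 28 = byte 3 bit 4; 12 bits remain
Read 5: bits[28:32] width=4 -> value=15 (bin 1111); offset now 32 = byte 4 bit 0; 8 bits remain

Answer: value=116 offset=8
value=55 offset=16
value=210 offset=26
value=0 offset=28
value=15 offset=32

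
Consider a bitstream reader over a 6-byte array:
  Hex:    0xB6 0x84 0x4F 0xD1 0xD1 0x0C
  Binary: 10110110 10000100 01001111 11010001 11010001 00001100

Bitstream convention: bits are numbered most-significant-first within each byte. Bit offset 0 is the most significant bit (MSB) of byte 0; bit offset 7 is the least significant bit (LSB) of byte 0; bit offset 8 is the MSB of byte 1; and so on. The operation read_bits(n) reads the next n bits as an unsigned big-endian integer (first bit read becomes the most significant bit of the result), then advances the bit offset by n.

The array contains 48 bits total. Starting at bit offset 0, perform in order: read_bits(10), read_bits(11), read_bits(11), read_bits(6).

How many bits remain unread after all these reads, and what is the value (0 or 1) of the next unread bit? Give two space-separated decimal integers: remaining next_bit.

Read 1: bits[0:10] width=10 -> value=730 (bin 1011011010); offset now 10 = byte 1 bit 2; 38 bits remain
Read 2: bits[10:21] width=11 -> value=137 (bin 00010001001); offset now 21 = byte 2 bit 5; 27 bits remain
Read 3: bits[21:32] width=11 -> value=2001 (bin 11111010001); offset now 32 = byte 4 bit 0; 16 bits remain
Read 4: bits[32:38] width=6 -> value=52 (bin 110100); offset now 38 = byte 4 bit 6; 10 bits remain

Answer: 10 0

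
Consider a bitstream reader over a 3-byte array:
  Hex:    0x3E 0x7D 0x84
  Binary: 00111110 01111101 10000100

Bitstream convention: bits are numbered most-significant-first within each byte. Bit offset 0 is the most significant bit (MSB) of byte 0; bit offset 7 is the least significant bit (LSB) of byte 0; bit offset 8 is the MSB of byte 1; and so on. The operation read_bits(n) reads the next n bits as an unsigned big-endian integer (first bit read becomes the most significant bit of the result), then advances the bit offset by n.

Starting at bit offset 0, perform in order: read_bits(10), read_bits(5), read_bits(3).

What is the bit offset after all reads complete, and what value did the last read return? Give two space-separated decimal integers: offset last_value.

Answer: 18 6

Derivation:
Read 1: bits[0:10] width=10 -> value=249 (bin 0011111001); offset now 10 = byte 1 bit 2; 14 bits remain
Read 2: bits[10:15] width=5 -> value=30 (bin 11110); offset now 15 = byte 1 bit 7; 9 bits remain
Read 3: bits[15:18] width=3 -> value=6 (bin 110); offset now 18 = byte 2 bit 2; 6 bits remain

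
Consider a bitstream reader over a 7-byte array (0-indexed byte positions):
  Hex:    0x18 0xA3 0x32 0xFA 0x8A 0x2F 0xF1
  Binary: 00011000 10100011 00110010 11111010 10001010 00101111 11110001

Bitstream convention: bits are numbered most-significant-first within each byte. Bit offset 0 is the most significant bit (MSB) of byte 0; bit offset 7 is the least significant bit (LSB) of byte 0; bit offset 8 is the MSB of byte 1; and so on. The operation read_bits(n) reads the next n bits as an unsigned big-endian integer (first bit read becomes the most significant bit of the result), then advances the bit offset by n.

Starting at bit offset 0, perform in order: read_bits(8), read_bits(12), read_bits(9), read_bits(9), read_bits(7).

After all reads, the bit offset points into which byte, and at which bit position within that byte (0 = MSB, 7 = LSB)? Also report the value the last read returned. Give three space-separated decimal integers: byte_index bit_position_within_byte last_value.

Answer: 5 5 69

Derivation:
Read 1: bits[0:8] width=8 -> value=24 (bin 00011000); offset now 8 = byte 1 bit 0; 48 bits remain
Read 2: bits[8:20] width=12 -> value=2611 (bin 101000110011); offset now 20 = byte 2 bit 4; 36 bits remain
Read 3: bits[20:29] width=9 -> value=95 (bin 001011111); offset now 29 = byte 3 bit 5; 27 bits remain
Read 4: bits[29:38] width=9 -> value=162 (bin 010100010); offset now 38 = byte 4 bit 6; 18 bits remain
Read 5: bits[38:45] width=7 -> value=69 (bin 1000101); offset now 45 = byte 5 bit 5; 11 bits remain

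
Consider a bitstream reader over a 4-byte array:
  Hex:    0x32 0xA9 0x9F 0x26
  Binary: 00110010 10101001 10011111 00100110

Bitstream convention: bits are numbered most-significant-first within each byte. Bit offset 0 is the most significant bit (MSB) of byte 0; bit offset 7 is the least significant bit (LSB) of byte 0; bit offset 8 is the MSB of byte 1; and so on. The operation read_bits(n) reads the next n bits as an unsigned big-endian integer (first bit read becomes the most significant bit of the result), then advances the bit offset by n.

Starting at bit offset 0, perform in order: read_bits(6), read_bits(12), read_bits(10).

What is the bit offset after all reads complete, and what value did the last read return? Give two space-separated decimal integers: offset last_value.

Answer: 28 498

Derivation:
Read 1: bits[0:6] width=6 -> value=12 (bin 001100); offset now 6 = byte 0 bit 6; 26 bits remain
Read 2: bits[6:18] width=12 -> value=2726 (bin 101010100110); offset now 18 = byte 2 bit 2; 14 bits remain
Read 3: bits[18:28] width=10 -> value=498 (bin 0111110010); offset now 28 = byte 3 bit 4; 4 bits remain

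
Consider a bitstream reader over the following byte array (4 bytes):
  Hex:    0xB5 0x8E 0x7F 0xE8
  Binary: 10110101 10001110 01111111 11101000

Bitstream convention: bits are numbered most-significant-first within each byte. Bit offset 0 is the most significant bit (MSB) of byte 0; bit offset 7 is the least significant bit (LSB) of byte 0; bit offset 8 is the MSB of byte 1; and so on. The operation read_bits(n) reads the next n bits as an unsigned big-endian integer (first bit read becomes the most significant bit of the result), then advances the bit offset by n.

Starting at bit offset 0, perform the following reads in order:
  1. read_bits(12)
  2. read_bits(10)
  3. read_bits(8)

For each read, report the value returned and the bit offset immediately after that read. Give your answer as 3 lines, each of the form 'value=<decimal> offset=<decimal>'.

Answer: value=2904 offset=12
value=927 offset=22
value=250 offset=30

Derivation:
Read 1: bits[0:12] width=12 -> value=2904 (bin 101101011000); offset now 12 = byte 1 bit 4; 20 bits remain
Read 2: bits[12:22] width=10 -> value=927 (bin 1110011111); offset now 22 = byte 2 bit 6; 10 bits remain
Read 3: bits[22:30] width=8 -> value=250 (bin 11111010); offset now 30 = byte 3 bit 6; 2 bits remain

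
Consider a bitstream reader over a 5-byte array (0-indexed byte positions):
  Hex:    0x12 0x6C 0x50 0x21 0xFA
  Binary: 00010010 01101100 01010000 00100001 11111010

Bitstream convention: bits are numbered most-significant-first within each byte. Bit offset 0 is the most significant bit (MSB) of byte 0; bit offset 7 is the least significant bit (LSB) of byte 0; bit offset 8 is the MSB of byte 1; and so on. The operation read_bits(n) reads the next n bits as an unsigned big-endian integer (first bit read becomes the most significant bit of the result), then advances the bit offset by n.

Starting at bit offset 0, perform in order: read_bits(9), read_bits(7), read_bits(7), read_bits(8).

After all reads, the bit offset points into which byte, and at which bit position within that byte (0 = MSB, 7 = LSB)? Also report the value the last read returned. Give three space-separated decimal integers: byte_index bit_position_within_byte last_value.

Read 1: bits[0:9] width=9 -> value=36 (bin 000100100); offset now 9 = byte 1 bit 1; 31 bits remain
Read 2: bits[9:16] width=7 -> value=108 (bin 1101100); offset now 16 = byte 2 bit 0; 24 bits remain
Read 3: bits[16:23] width=7 -> value=40 (bin 0101000); offset now 23 = byte 2 bit 7; 17 bits remain
Read 4: bits[23:31] width=8 -> value=16 (bin 00010000); offset now 31 = byte 3 bit 7; 9 bits remain

Answer: 3 7 16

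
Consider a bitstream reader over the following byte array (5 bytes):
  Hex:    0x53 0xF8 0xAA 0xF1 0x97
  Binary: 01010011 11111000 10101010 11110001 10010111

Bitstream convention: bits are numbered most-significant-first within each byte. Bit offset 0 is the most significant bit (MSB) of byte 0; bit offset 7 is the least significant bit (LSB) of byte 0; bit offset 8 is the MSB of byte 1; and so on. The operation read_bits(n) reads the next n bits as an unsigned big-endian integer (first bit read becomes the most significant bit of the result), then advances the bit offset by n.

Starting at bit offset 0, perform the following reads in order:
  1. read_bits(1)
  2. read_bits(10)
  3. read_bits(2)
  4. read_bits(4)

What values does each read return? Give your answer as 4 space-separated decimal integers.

Read 1: bits[0:1] width=1 -> value=0 (bin 0); offset now 1 = byte 0 bit 1; 39 bits remain
Read 2: bits[1:11] width=10 -> value=671 (bin 1010011111); offset now 11 = byte 1 bit 3; 29 bits remain
Read 3: bits[11:13] width=2 -> value=3 (bin 11); offset now 13 = byte 1 bit 5; 27 bits remain
Read 4: bits[13:17] width=4 -> value=1 (bin 0001); offset now 17 = byte 2 bit 1; 23 bits remain

Answer: 0 671 3 1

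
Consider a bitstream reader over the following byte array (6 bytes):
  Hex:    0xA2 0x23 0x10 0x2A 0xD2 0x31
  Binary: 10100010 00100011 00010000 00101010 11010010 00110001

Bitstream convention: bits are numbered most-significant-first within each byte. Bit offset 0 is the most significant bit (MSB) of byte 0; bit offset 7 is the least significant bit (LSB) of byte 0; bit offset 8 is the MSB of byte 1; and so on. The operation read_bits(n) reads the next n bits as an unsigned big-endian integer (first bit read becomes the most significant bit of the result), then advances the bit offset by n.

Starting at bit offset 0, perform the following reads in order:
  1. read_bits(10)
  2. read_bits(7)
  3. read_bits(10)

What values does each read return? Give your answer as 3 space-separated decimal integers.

Read 1: bits[0:10] width=10 -> value=648 (bin 1010001000); offset now 10 = byte 1 bit 2; 38 bits remain
Read 2: bits[10:17] width=7 -> value=70 (bin 1000110); offset now 17 = byte 2 bit 1; 31 bits remain
Read 3: bits[17:27] width=10 -> value=129 (bin 0010000001); offset now 27 = byte 3 bit 3; 21 bits remain

Answer: 648 70 129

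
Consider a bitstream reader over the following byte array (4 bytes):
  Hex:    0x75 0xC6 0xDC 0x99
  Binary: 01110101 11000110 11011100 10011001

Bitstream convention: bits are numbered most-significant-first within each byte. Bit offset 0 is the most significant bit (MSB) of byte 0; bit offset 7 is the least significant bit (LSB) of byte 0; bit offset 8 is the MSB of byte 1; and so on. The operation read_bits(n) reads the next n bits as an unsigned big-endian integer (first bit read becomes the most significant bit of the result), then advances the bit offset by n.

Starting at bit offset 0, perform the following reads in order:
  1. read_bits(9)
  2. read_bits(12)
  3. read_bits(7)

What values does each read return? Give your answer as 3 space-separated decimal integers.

Read 1: bits[0:9] width=9 -> value=235 (bin 011101011); offset now 9 = byte 1 bit 1; 23 bits remain
Read 2: bits[9:21] width=12 -> value=2267 (bin 100011011011); offset now 21 = byte 2 bit 5; 11 bits remain
Read 3: bits[21:28] width=7 -> value=73 (bin 1001001); offset now 28 = byte 3 bit 4; 4 bits remain

Answer: 235 2267 73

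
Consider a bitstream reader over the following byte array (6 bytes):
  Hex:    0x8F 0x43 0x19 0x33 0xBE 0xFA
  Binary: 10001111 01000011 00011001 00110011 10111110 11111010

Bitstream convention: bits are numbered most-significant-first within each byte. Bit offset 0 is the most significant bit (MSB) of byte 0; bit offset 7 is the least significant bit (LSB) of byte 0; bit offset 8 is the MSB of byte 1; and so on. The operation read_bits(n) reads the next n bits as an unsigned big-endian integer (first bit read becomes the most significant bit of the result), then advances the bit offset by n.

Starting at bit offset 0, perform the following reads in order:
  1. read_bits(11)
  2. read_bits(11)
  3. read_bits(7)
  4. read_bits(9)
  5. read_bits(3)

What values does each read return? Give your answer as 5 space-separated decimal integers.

Answer: 1146 198 38 239 5

Derivation:
Read 1: bits[0:11] width=11 -> value=1146 (bin 10001111010); offset now 11 = byte 1 bit 3; 37 bits remain
Read 2: bits[11:22] width=11 -> value=198 (bin 00011000110); offset now 22 = byte 2 bit 6; 26 bits remain
Read 3: bits[22:29] width=7 -> value=38 (bin 0100110); offset now 29 = byte 3 bit 5; 19 bits remain
Read 4: bits[29:38] width=9 -> value=239 (bin 011101111); offset now 38 = byte 4 bit 6; 10 bits remain
Read 5: bits[38:41] width=3 -> value=5 (bin 101); offset now 41 = byte 5 bit 1; 7 bits remain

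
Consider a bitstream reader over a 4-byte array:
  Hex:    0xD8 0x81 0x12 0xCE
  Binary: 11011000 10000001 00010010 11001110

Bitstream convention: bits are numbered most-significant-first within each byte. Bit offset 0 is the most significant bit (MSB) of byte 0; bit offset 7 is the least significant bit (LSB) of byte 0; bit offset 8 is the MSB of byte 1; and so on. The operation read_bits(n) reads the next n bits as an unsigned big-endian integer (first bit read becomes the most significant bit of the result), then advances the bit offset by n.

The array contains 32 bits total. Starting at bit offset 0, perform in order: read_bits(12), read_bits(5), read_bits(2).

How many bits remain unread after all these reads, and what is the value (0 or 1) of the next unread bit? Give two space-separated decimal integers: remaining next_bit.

Read 1: bits[0:12] width=12 -> value=3464 (bin 110110001000); offset now 12 = byte 1 bit 4; 20 bits remain
Read 2: bits[12:17] width=5 -> value=2 (bin 00010); offset now 17 = byte 2 bit 1; 15 bits remain
Read 3: bits[17:19] width=2 -> value=0 (bin 00); offset now 19 = byte 2 bit 3; 13 bits remain

Answer: 13 1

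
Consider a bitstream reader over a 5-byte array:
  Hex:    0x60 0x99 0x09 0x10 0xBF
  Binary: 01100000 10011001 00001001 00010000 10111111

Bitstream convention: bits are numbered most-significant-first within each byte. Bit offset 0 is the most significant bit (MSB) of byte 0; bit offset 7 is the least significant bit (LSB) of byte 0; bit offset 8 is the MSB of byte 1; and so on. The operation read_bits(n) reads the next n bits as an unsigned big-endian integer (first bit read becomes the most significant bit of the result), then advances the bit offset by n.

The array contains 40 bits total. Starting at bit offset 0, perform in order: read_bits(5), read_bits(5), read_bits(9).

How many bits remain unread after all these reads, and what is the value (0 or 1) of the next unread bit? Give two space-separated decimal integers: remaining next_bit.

Answer: 21 0

Derivation:
Read 1: bits[0:5] width=5 -> value=12 (bin 01100); offset now 5 = byte 0 bit 5; 35 bits remain
Read 2: bits[5:10] width=5 -> value=2 (bin 00010); offset now 10 = byte 1 bit 2; 30 bits remain
Read 3: bits[10:19] width=9 -> value=200 (bin 011001000); offset now 19 = byte 2 bit 3; 21 bits remain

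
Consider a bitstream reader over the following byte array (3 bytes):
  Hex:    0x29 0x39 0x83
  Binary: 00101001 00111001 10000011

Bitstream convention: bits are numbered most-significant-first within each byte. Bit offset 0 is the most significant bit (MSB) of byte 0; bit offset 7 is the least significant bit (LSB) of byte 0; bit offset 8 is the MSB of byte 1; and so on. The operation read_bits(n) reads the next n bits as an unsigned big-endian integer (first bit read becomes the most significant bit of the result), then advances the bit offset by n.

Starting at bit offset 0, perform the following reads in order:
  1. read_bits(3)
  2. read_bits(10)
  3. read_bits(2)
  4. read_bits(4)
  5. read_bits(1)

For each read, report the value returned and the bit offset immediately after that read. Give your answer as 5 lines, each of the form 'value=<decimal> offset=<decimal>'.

Read 1: bits[0:3] width=3 -> value=1 (bin 001); offset now 3 = byte 0 bit 3; 21 bits remain
Read 2: bits[3:13] width=10 -> value=295 (bin 0100100111); offset now 13 = byte 1 bit 5; 11 bits remain
Read 3: bits[13:15] width=2 -> value=0 (bin 00); offset now 15 = byte 1 bit 7; 9 bits remain
Read 4: bits[15:19] width=4 -> value=12 (bin 1100); offset now 19 = byte 2 bit 3; 5 bits remain
Read 5: bits[19:20] width=1 -> value=0 (bin 0); offset now 20 = byte 2 bit 4; 4 bits remain

Answer: value=1 offset=3
value=295 offset=13
value=0 offset=15
value=12 offset=19
value=0 offset=20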